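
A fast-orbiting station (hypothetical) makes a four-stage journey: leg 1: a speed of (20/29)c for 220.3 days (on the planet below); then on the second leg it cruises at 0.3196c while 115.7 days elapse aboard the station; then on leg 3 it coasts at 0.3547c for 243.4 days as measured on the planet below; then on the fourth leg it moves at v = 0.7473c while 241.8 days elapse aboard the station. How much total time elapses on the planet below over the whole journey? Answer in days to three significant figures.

Leg 1: 220.3 days is already measured on the planet below.
Leg 2: γ = 1/√(1 − 0.3196²) = 1/√0.8979 = 1.055; Δt_2 = 1.055 × 115.7 = 122.1 days.
Leg 3: 243.4 days is already measured on the planet below.
Leg 4: γ = 1/√(1 − 0.7473²) = 1/√0.4415 = 1.505; Δt_4 = 1.505 × 241.8 = 363.9 days.
Total: 220.3 + 122.1 + 243.4 + 363.9 days.

Δt = 950 days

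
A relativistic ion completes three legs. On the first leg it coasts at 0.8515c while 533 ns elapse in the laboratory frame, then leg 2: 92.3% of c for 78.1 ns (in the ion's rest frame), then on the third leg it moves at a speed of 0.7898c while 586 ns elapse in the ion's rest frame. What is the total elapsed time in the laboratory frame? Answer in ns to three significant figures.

Δt = 1690 ns

Leg 1: 533 ns is already measured in the laboratory frame.
Leg 2: β = 0.923; γ = 1/√(1 − 0.923²) = 1/√0.1481 = 2.599; Δt_2 = 2.599 × 78.1 = 203.0 ns.
Leg 3: γ = 1/√(1 − 0.7898²) = 1/√0.3762 = 1.630; Δt_3 = 1.630 × 586 = 955.4 ns.
Total: 533.0 + 203.0 + 955.4 ns.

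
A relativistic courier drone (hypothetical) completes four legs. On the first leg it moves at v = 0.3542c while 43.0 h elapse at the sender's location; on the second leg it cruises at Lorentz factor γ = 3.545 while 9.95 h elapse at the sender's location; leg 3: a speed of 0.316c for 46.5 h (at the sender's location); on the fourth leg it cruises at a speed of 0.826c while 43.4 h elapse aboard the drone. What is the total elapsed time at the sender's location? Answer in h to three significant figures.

Leg 1: 43.0 h is already measured at the sender's location.
Leg 2: 9.95 h is already measured at the sender's location.
Leg 3: 46.5 h is already measured at the sender's location.
Leg 4: γ = 1/√(1 − 0.826²) = 1/√0.3177 = 1.774; Δt_4 = 1.774 × 43.4 = 77.00 h.
Total: 43.00 + 9.950 + 46.50 + 77.00 h.

Δt = 176 h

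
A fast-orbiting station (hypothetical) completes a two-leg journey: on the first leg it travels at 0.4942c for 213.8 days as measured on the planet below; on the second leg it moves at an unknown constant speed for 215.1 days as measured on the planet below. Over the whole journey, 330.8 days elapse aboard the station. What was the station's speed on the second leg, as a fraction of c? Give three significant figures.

β = 0.739

Leg 1: γ = 1/√(1 − 0.4942²) = 1/√0.7558 = 1.150; τ_1 = 213.8/1.150 = 185.9 days.
Leg 2: speed unknown; τ_2 = 215.1/γ_2.
Total proper time: 185.9 + τ_2 = 330.8, so τ_2 = 330.8 − 185.9 = 144.9 days.
γ_2 = 215.1/144.9 = 1.484; β = √(1 − 1/γ²) = √0.5460.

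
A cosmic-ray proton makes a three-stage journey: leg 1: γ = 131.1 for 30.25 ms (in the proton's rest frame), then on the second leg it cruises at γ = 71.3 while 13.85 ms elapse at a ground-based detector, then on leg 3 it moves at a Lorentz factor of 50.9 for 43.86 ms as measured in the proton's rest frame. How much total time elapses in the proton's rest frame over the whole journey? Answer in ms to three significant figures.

τ = 74.3 ms

Leg 1: 30.25 ms is already measured in the proton's rest frame.
Leg 2: γ = 71.3; τ_2 = 13.85/71.30 = 0.1942 ms.
Leg 3: 43.86 ms is already measured in the proton's rest frame.
Total: 30.25 + 0.1942 + 43.86 ms.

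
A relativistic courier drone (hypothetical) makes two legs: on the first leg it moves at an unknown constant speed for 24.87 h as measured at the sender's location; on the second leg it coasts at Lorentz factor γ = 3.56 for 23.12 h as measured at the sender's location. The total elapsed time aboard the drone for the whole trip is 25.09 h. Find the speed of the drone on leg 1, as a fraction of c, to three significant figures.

β = 0.664

Leg 1: speed unknown; τ_1 = 24.87/γ_1.
Leg 2: γ = 3.56; τ_2 = 23.12/3.560 = 6.494 h.
Total proper time: τ_1 + 6.494 = 25.09, so τ_1 = 25.09 − 6.494 = 18.60 h.
γ_1 = 24.87/18.60 = 1.337; β = √(1 − 1/γ²) = √0.4409.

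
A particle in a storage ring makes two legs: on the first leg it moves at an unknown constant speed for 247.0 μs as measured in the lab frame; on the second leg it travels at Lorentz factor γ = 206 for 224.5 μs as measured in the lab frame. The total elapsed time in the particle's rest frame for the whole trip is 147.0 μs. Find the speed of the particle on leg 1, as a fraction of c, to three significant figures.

β = 0.807

Leg 1: speed unknown; τ_1 = 247.0/γ_1.
Leg 2: γ = 206; τ_2 = 224.5/206.0 = 1.090 μs.
Total proper time: τ_1 + 1.090 = 147.0, so τ_1 = 147.0 − 1.090 = 145.9 μs.
γ_1 = 247.0/145.9 = 1.693; β = √(1 − 1/γ²) = √0.6510.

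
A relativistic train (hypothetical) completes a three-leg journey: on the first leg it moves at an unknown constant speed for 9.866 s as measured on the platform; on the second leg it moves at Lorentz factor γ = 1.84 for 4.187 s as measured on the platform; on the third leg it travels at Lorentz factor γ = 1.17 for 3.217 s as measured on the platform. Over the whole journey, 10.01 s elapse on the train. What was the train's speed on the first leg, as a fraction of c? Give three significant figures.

Leg 1: speed unknown; τ_1 = 9.866/γ_1.
Leg 2: γ = 1.84; τ_2 = 4.187/1.840 = 2.276 s.
Leg 3: γ = 1.17; τ_3 = 3.217/1.170 = 2.750 s.
Total proper time: τ_1 + 2.276 + 2.750 = 10.01, so τ_1 = 10.01 − 5.025 = 4.985 s.
γ_1 = 9.866/4.985 = 1.979; β = √(1 − 1/γ²) = √0.7447.

β = 0.863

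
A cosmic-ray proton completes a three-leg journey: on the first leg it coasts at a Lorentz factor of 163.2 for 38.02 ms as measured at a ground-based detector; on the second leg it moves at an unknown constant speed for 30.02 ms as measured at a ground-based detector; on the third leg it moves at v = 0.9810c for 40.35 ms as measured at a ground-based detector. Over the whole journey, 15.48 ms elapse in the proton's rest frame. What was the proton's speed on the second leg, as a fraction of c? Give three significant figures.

β = 0.969

Leg 1: γ = 163.2; τ_1 = 38.02/163.2 = 0.2330 ms.
Leg 2: speed unknown; τ_2 = 30.02/γ_2.
Leg 3: γ = 1/√(1 − 0.9810²) = 1/√0.03764 = 5.154; τ_3 = 40.35/5.154 = 7.828 ms.
Total proper time: 0.2330 + τ_2 + 7.828 = 15.48, so τ_2 = 15.48 − 8.061 = 7.419 ms.
γ_2 = 30.02/7.419 = 4.046; β = √(1 − 1/γ²) = √0.9389.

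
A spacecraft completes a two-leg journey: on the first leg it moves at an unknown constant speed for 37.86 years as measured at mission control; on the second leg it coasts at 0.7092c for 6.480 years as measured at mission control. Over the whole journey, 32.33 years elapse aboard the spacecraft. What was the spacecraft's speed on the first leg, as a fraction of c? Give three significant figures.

β = 0.680

Leg 1: speed unknown; τ_1 = 37.86/γ_1.
Leg 2: γ = 1/√(1 − 0.7092²) = 1/√0.4970 = 1.418; τ_2 = 6.480/1.418 = 4.568 years.
Total proper time: τ_1 + 4.568 = 32.33, so τ_1 = 32.33 − 4.568 = 27.76 years.
γ_1 = 37.86/27.76 = 1.364; β = √(1 − 1/γ²) = √0.4623.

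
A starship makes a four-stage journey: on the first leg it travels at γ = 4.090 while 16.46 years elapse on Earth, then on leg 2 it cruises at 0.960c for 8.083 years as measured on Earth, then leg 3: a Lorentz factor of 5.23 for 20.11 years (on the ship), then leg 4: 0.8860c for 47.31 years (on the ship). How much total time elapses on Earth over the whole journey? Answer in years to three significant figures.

Leg 1: 16.46 years is already measured on Earth.
Leg 2: 8.083 years is already measured on Earth.
Leg 3: γ = 5.23; Δt_3 = 5.230 × 20.11 = 105.2 years.
Leg 4: γ = 1/√(1 − 0.8860²) = 1/√0.2150 = 2.157; Δt_4 = 2.157 × 47.31 = 102.0 years.
Total: 16.46 + 8.083 + 105.2 + 102.0 years.

Δt = 232 years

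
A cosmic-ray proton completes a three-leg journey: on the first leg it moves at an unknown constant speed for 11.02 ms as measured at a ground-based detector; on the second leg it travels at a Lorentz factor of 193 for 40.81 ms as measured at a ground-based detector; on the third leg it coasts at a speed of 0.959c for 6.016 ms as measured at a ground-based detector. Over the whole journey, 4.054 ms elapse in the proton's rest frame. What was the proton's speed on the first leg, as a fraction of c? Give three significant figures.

Leg 1: speed unknown; τ_1 = 11.02/γ_1.
Leg 2: γ = 193; τ_2 = 40.81/193.0 = 0.2115 ms.
Leg 3: γ = 1/√(1 − 0.959²) = 1/√0.08032 = 3.529; τ_3 = 6.016/3.529 = 1.705 ms.
Total proper time: τ_1 + 0.2115 + 1.705 = 4.054, so τ_1 = 4.054 − 1.916 = 2.138 ms.
γ_1 = 11.02/2.138 = 5.155; β = √(1 − 1/γ²) = √0.9624.

β = 0.981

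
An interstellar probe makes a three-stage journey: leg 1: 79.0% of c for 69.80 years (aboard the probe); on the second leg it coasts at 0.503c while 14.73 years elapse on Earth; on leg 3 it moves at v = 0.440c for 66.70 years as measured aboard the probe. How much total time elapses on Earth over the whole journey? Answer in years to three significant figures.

Leg 1: β = 0.790; γ = 1/√(1 − 0.790²) = 1/√0.3759 = 1.631; Δt_1 = 1.631 × 69.80 = 113.8 years.
Leg 2: 14.73 years is already measured on Earth.
Leg 3: γ = 1/√(1 − 0.440²) = 1/√0.8064 = 1.114; Δt_3 = 1.114 × 66.70 = 74.28 years.
Total: 113.8 + 14.73 + 74.28 years.

Δt = 203 years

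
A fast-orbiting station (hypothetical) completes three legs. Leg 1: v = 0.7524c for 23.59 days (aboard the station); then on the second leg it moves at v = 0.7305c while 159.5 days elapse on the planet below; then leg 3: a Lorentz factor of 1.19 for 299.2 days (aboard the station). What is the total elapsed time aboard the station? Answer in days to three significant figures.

τ = 432 days

Leg 1: 23.59 days is already measured aboard the station.
Leg 2: γ = 1/√(1 − 0.7305²) = 1/√0.4664 = 1.464; τ_2 = 159.5/1.464 = 108.9 days.
Leg 3: 299.2 days is already measured aboard the station.
Total: 23.59 + 108.9 + 299.2 days.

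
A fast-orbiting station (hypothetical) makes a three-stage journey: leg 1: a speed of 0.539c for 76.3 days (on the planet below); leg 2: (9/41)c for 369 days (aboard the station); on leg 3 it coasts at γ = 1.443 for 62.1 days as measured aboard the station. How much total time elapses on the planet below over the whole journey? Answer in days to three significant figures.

Δt = 544 days

Leg 1: 76.3 days is already measured on the planet below.
Leg 2: γ = 1/√(1 − (9/41)²) = 41/40 = 1.025; Δt_2 = 1.025 × 369 = 378.2 days.
Leg 3: γ = 1.443; Δt_3 = 1.443 × 62.1 = 89.61 days.
Total: 76.30 + 378.2 + 89.61 days.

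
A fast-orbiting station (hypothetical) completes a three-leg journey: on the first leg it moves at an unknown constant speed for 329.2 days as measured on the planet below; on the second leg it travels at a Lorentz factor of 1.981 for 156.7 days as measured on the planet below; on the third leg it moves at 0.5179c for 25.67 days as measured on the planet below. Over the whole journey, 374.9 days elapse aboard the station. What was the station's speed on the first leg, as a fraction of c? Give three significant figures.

Leg 1: speed unknown; τ_1 = 329.2/γ_1.
Leg 2: γ = 1.981; τ_2 = 156.7/1.981 = 79.10 days.
Leg 3: γ = 1/√(1 − 0.5179²) = 1/√0.7318 = 1.169; τ_3 = 25.67/1.169 = 21.96 days.
Total proper time: τ_1 + 79.10 + 21.96 = 374.9, so τ_1 = 374.9 − 101.1 = 273.8 days.
γ_1 = 329.2/273.8 = 1.202; β = √(1 − 1/γ²) = √0.3081.

β = 0.555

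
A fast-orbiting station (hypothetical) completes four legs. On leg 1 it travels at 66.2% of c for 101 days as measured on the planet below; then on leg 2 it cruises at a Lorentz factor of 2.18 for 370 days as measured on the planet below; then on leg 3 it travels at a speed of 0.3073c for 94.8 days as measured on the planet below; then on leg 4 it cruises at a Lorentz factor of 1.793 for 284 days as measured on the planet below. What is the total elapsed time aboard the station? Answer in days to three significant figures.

Leg 1: β = 0.662; γ = 1/√(1 − 0.662²) = 1/√0.5618 = 1.334; τ_1 = 101/1.334 = 75.70 days.
Leg 2: γ = 2.18; τ_2 = 370/2.180 = 169.7 days.
Leg 3: γ = 1/√(1 − 0.3073²) = 1/√0.9056 = 1.051; τ_3 = 94.8/1.051 = 90.21 days.
Leg 4: γ = 1.793; τ_4 = 284/1.793 = 158.4 days.
Total: 75.70 + 169.7 + 90.21 + 158.4 days.

τ = 494 days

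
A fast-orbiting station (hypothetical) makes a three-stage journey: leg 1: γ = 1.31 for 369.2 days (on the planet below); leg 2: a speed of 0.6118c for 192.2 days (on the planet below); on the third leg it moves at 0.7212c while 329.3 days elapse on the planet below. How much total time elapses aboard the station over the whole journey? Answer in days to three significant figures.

Leg 1: γ = 1.31; τ_1 = 369.2/1.310 = 281.8 days.
Leg 2: γ = 1/√(1 − 0.6118²) = 1/√0.6257 = 1.264; τ_2 = 192.2/1.264 = 152.0 days.
Leg 3: γ = 1/√(1 − 0.7212²) = 1/√0.4799 = 1.444; τ_3 = 329.3/1.444 = 228.1 days.
Total: 281.8 + 152.0 + 228.1 days.

τ = 662 days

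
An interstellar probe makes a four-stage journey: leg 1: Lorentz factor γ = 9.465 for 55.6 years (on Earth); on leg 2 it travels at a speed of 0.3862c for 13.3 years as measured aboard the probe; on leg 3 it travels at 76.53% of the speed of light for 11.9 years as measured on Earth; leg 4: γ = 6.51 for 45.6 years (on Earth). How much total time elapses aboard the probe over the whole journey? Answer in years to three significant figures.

τ = 33.8 years

Leg 1: γ = 9.465; τ_1 = 55.6/9.465 = 5.874 years.
Leg 2: 13.3 years is already measured aboard the probe.
Leg 3: β = 0.7653; γ = 1/√(1 − 0.7653²) = 1/√0.4143 = 1.554; τ_3 = 11.9/1.554 = 7.660 years.
Leg 4: γ = 6.51; τ_4 = 45.6/6.510 = 7.005 years.
Total: 5.874 + 13.30 + 7.660 + 7.005 years.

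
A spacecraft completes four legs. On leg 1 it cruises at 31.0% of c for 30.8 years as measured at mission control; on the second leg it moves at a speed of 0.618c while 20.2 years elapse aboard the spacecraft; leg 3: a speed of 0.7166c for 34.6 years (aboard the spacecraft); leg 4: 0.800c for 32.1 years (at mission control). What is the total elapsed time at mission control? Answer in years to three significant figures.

Δt = 138 years

Leg 1: 30.8 years is already measured at mission control.
Leg 2: γ = 1/√(1 − 0.618²) = 1/√0.6181 = 1.272; Δt_2 = 1.272 × 20.2 = 25.69 years.
Leg 3: γ = 1/√(1 − 0.7166²) = 1/√0.4865 = 1.434; Δt_3 = 1.434 × 34.6 = 49.61 years.
Leg 4: 32.1 years is already measured at mission control.
Total: 30.80 + 25.69 + 49.61 + 32.10 years.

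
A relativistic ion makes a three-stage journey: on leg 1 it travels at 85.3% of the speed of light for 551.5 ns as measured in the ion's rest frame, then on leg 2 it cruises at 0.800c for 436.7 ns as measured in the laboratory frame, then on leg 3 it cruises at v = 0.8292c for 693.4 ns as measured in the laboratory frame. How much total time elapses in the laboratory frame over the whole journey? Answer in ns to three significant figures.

Leg 1: β = 0.853; γ = 1/√(1 − 0.853²) = 1/√0.2724 = 1.916; Δt_1 = 1.916 × 551.5 = 1057 ns.
Leg 2: 436.7 ns is already measured in the laboratory frame.
Leg 3: 693.4 ns is already measured in the laboratory frame.
Total: 1057 + 436.7 + 693.4 ns.

Δt = 2190 ns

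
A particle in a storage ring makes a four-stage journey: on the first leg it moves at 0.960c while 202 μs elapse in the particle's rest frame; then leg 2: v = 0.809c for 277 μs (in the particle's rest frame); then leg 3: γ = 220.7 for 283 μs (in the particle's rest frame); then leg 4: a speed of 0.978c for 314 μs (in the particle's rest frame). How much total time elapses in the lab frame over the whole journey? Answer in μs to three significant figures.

Leg 1: γ = 1/√(1 − 0.960²) = 25/7 ≈ 3.571; Δt_1 = 3.571 × 202 = 721.4 μs.
Leg 2: γ = 1/√(1 − 0.809²) = 1/√0.3455 = 1.701; Δt_2 = 1.701 × 277 = 471.2 μs.
Leg 3: γ = 220.7; Δt_3 = 220.7 × 283 = 6.246×10⁴ μs.
Leg 4: γ = 1/√(1 − 0.978²) = 1/√0.04352 = 4.794; Δt_4 = 4.794 × 314 = 1505 μs.
Total: 721.4 + 471.2 + 6.246×10⁴ + 1505 μs.

Δt = 6.52×10⁴ μs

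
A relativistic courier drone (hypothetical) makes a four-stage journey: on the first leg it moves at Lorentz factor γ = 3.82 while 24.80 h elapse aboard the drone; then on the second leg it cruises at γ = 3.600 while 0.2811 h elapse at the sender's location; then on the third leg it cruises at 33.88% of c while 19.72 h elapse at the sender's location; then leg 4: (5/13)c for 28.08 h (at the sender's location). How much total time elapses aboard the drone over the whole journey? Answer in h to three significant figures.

τ = 69.4 h

Leg 1: 24.80 h is already measured aboard the drone.
Leg 2: γ = 3.600; τ_2 = 0.2811/3.600 = 0.07808 h.
Leg 3: β = 0.3388; γ = 1/√(1 − 0.3388²) = 1/√0.8852 = 1.063; τ_3 = 19.72/1.063 = 18.55 h.
Leg 4: γ = 1/√(1 − (5/13)²) = 13/12 ≈ 1.083; τ_4 = 28.08/1.083 = 25.92 h.
Total: 24.80 + 0.07808 + 18.55 + 25.92 h.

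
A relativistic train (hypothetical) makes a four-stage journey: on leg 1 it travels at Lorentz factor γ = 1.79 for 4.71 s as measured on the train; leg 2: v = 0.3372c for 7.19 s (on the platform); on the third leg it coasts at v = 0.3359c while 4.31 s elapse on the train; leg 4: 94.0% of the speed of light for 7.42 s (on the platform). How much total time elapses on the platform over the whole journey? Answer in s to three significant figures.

Leg 1: γ = 1.79; Δt_1 = 1.790 × 4.71 = 8.431 s.
Leg 2: 7.19 s is already measured on the platform.
Leg 3: γ = 1/√(1 − 0.3359²) = 1/√0.8872 = 1.062; Δt_3 = 1.062 × 4.31 = 4.576 s.
Leg 4: 7.42 s is already measured on the platform.
Total: 8.431 + 7.190 + 4.576 + 7.420 s.

Δt = 27.6 s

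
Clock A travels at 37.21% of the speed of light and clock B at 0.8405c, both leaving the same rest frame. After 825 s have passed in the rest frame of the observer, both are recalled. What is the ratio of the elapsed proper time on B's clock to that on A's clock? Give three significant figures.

τ_B/τ_A = 0.584

A: β = 0.3721; γ = 1/√(1 − 0.3721²) = 1/√0.8615 = 1.077. B: γ = 1/√(1 − 0.8405²) = 1/√0.2936 = 1.846.
τ_A/τ_B = γ_B/γ_A = 1.846/1.077 = 1.713, so τ_B/τ_A = 0.5837.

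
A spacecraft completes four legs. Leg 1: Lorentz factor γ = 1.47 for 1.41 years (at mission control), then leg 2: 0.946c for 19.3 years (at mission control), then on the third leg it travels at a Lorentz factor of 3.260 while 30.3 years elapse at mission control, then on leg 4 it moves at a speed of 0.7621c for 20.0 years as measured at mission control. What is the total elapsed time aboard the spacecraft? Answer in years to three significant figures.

τ = 29.5 years

Leg 1: γ = 1.47; τ_1 = 1.41/1.470 = 0.9592 years.
Leg 2: γ = 1/√(1 − 0.946²) = 1/√0.1051 = 3.085; τ_2 = 19.3/3.085 = 6.256 years.
Leg 3: γ = 3.260; τ_3 = 30.3/3.260 = 9.294 years.
Leg 4: γ = 1/√(1 − 0.7621²) = 1/√0.4192 = 1.544; τ_4 = 20.0/1.544 = 12.95 years.
Total: 0.9592 + 6.256 + 9.294 + 12.95 years.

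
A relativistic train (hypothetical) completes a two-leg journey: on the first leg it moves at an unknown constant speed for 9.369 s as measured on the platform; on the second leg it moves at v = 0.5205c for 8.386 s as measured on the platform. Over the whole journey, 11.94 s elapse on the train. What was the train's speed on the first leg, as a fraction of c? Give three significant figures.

Leg 1: speed unknown; τ_1 = 9.369/γ_1.
Leg 2: γ = 1/√(1 − 0.5205²) = 1/√0.7291 = 1.171; τ_2 = 8.386/1.171 = 7.160 s.
Total proper time: τ_1 + 7.160 = 11.94, so τ_1 = 11.94 − 7.160 = 4.780 s.
γ_1 = 9.369/4.780 = 1.960; β = √(1 − 1/γ²) = √0.7398.

β = 0.860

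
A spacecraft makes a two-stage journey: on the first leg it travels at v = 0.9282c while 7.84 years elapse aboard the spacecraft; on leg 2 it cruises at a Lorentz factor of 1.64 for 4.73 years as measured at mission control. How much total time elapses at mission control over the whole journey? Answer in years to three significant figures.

Δt = 25.8 years

Leg 1: γ = 1/√(1 − 0.9282²) = 1/√0.1384 = 2.688; Δt_1 = 2.688 × 7.84 = 21.07 years.
Leg 2: 4.73 years is already measured at mission control.
Total: 21.07 + 4.730 years.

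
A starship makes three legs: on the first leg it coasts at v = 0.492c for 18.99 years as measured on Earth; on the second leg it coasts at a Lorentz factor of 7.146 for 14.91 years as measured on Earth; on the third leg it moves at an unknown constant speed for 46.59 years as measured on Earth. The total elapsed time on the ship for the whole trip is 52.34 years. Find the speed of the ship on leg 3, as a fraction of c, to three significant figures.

β = 0.690

Leg 1: γ = 1/√(1 − 0.492²) = 1/√0.7579 = 1.149; τ_1 = 18.99/1.149 = 16.53 years.
Leg 2: γ = 7.146; τ_2 = 14.91/7.146 = 2.086 years.
Leg 3: speed unknown; τ_3 = 46.59/γ_3.
Total proper time: 16.53 + 2.086 + τ_3 = 52.34, so τ_3 = 52.34 − 18.62 = 33.72 years.
γ_3 = 46.59/33.72 = 1.382; β = √(1 − 1/γ²) = √0.4761.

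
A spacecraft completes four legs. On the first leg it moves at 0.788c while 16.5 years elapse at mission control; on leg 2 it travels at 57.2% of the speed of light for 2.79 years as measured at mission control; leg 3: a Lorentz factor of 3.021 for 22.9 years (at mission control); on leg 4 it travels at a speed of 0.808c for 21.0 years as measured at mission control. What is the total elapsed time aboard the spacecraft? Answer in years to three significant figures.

Leg 1: γ = 1/√(1 − 0.788²) = 1/√0.3791 = 1.624; τ_1 = 16.5/1.624 = 10.16 years.
Leg 2: β = 0.572; γ = 1/√(1 − 0.572²) = 1/√0.6728 = 1.219; τ_2 = 2.79/1.219 = 2.289 years.
Leg 3: γ = 3.021; τ_3 = 22.9/3.021 = 7.580 years.
Leg 4: γ = 1/√(1 − 0.808²) = 1/√0.3471 = 1.697; τ_4 = 21.0/1.697 = 12.37 years.
Total: 10.16 + 2.289 + 7.580 + 12.37 years.

τ = 32.4 years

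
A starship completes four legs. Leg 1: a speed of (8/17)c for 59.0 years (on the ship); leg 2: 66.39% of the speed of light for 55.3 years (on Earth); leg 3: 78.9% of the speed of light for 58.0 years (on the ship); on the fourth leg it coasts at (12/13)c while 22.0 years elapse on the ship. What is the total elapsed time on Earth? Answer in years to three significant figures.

Δt = 274 years

Leg 1: γ = 1/√(1 − (8/17)²) = 17/15 ≈ 1.133; Δt_1 = 1.133 × 59.0 = 66.87 years.
Leg 2: 55.3 years is already measured on Earth.
Leg 3: β = 0.789; γ = 1/√(1 − 0.789²) = 1/√0.3775 = 1.628; Δt_3 = 1.628 × 58.0 = 94.40 years.
Leg 4: γ = 1/√(1 − (12/13)²) = 13/5 = 2.600; Δt_4 = 2.600 × 22.0 = 57.20 years.
Total: 66.87 + 55.30 + 94.40 + 57.20 years.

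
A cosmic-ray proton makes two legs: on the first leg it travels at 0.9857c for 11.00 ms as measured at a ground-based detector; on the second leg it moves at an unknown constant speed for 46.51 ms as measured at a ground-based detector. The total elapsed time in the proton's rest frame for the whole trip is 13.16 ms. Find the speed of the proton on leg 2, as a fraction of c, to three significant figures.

Leg 1: γ = 1/√(1 − 0.9857²) = 1/√0.02840 = 5.934; τ_1 = 11.00/5.934 = 1.854 ms.
Leg 2: speed unknown; τ_2 = 46.51/γ_2.
Total proper time: 1.854 + τ_2 = 13.16, so τ_2 = 13.16 − 1.854 = 11.31 ms.
γ_2 = 46.51/11.31 = 4.114; β = √(1 − 1/γ²) = √0.9409.

β = 0.970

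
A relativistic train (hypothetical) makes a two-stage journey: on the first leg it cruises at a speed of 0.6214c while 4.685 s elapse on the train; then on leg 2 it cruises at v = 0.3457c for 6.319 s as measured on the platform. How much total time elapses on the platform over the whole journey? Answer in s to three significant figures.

Leg 1: γ = 1/√(1 − 0.6214²) = 1/√0.6139 = 1.276; Δt_1 = 1.276 × 4.685 = 5.980 s.
Leg 2: 6.319 s is already measured on the platform.
Total: 5.980 + 6.319 s.

Δt = 12.3 s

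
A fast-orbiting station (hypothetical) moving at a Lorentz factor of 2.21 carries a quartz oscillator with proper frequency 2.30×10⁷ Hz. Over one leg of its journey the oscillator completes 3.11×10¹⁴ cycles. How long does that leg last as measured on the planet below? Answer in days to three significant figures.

γ = 2.21
Proper time for N cycles: τ = N/f = 3.11×10¹⁴/(2.30×10⁷) = 1.352×10⁷ s = 156.5 days.
Lab-frame duration Δt = γτ = 2.210 × 156.5 = 345.9 days.

Δt = 346 days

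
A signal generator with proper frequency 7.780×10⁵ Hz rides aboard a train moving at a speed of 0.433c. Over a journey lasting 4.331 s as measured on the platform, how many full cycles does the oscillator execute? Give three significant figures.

N = 3.04×10⁶

γ = 1/√(1 − 0.433²) = 1/√0.8125 = 1.109
The oscillator's own cycle count is N = f × τ where τ is the proper time on the train. τ = Δt/γ = 4.331/1.109 = 3.904 s = 3.904×10⁰ s.
N = 7.780×10⁵ × 3.904×10⁰ = 3.037×10⁶.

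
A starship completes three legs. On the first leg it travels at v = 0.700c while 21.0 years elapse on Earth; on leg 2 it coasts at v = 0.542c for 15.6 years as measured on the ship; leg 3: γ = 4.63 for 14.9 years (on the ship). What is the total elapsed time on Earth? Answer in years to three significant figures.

Leg 1: 21.0 years is already measured on Earth.
Leg 2: γ = 1/√(1 − 0.542²) = 1/√0.7062 = 1.190; Δt_2 = 1.190 × 15.6 = 18.56 years.
Leg 3: γ = 4.63; Δt_3 = 4.630 × 14.9 = 68.99 years.
Total: 21.00 + 18.56 + 68.99 years.

Δt = 109 years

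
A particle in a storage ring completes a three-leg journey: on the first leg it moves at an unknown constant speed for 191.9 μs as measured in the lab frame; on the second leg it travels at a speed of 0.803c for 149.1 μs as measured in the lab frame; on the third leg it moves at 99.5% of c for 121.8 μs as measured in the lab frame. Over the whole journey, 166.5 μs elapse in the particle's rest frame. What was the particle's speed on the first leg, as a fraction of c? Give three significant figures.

β = 0.940

Leg 1: speed unknown; τ_1 = 191.9/γ_1.
Leg 2: γ = 1/√(1 − 0.803²) = 1/√0.3552 = 1.678; τ_2 = 149.1/1.678 = 88.86 μs.
Leg 3: β = 0.995; γ = 1/√(1 − 0.995²) = 1/√0.009975 = 10.01; τ_3 = 121.8/10.01 = 12.16 μs.
Total proper time: τ_1 + 88.86 + 12.16 = 166.5, so τ_1 = 166.5 − 101.0 = 65.47 μs.
γ_1 = 191.9/65.47 = 2.931; β = √(1 − 1/γ²) = √0.8836.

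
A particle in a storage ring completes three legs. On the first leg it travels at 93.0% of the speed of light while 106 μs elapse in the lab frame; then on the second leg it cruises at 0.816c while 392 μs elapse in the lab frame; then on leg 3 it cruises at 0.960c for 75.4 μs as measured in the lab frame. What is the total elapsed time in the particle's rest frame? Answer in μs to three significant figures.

Leg 1: β = 0.930; γ = 1/√(1 − 0.930²) = 1/√0.1351 = 2.721; τ_1 = 106/2.721 = 38.96 μs.
Leg 2: γ = 1/√(1 − 0.816²) = 1/√0.3341 = 1.730; τ_2 = 392/1.730 = 226.6 μs.
Leg 3: γ = 1/√(1 − 0.960²) = 25/7 ≈ 3.571; τ_3 = 75.4/3.571 = 21.11 μs.
Total: 38.96 + 226.6 + 21.11 μs.

τ = 287 μs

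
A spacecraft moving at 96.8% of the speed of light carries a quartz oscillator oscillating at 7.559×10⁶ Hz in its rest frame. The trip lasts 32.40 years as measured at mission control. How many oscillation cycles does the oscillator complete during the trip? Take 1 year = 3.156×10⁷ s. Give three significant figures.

β = 0.968; γ = 1/√(1 − 0.968²) = 1/√0.06298 = 3.985
The oscillator's own cycle count is N = f × τ where τ is the proper time aboard the spacecraft. τ = Δt/γ = 32.40/3.985 = 8.131 years = 2.566×10⁸ s.
N = 7.559×10⁶ × 2.566×10⁸ = 1.940×10¹⁵.

N = 1.94×10¹⁵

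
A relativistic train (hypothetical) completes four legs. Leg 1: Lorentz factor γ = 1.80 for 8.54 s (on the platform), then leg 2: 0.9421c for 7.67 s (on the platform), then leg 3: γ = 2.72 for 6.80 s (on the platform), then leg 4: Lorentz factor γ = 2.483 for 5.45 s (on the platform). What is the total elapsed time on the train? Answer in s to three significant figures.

τ = 12.0 s

Leg 1: γ = 1.80; τ_1 = 8.54/1.800 = 4.744 s.
Leg 2: γ = 1/√(1 − 0.9421²) = 1/√0.1124 = 2.982; τ_2 = 7.67/2.982 = 2.572 s.
Leg 3: γ = 2.72; τ_3 = 6.80/2.720 = 2.500 s.
Leg 4: γ = 2.483; τ_4 = 5.45/2.483 = 2.195 s.
Total: 4.744 + 2.572 + 2.500 + 2.195 s.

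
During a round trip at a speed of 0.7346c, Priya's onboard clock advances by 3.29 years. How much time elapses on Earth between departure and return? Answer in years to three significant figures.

Δt = 4.85 years

γ = 1/√(1 − 0.7346²) = 1/√0.4604 = 1.474
Earth-frame duration is the dilated interval: Δt = γτ = 1.474 × 3.29 years.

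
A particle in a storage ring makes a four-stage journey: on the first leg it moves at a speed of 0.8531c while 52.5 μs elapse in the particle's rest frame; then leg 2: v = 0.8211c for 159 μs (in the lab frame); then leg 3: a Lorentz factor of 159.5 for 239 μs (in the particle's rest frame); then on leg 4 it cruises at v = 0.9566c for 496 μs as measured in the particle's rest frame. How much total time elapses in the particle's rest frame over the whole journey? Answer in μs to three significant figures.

τ = 878 μs

Leg 1: 52.5 μs is already measured in the particle's rest frame.
Leg 2: γ = 1/√(1 − 0.8211²) = 1/√0.3258 = 1.752; τ_2 = 159/1.752 = 90.75 μs.
Leg 3: 239 μs is already measured in the particle's rest frame.
Leg 4: 496 μs is already measured in the particle's rest frame.
Total: 52.50 + 90.75 + 239.0 + 496.0 μs.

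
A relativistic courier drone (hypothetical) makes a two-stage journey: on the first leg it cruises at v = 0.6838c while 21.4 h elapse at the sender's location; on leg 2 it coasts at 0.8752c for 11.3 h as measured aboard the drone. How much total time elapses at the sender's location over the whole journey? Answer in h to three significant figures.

Δt = 44.8 h

Leg 1: 21.4 h is already measured at the sender's location.
Leg 2: γ = 1/√(1 − 0.8752²) = 1/√0.2340 = 2.067; Δt_2 = 2.067 × 11.3 = 23.36 h.
Total: 21.40 + 23.36 h.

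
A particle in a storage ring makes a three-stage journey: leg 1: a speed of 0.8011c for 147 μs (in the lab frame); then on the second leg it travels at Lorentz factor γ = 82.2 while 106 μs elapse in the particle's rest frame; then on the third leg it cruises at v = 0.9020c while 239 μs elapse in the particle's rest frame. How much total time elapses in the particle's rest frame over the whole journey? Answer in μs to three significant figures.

τ = 433 μs

Leg 1: γ = 1/√(1 − 0.8011²) = 1/√0.3582 = 1.671; τ_1 = 147/1.671 = 87.98 μs.
Leg 2: 106 μs is already measured in the particle's rest frame.
Leg 3: 239 μs is already measured in the particle's rest frame.
Total: 87.98 + 106.0 + 239.0 μs.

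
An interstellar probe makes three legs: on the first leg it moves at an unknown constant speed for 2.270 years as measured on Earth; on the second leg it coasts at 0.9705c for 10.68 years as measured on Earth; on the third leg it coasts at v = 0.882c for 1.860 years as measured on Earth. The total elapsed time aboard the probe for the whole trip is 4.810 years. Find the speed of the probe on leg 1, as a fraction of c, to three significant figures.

β = 0.801

Leg 1: speed unknown; τ_1 = 2.270/γ_1.
Leg 2: γ = 1/√(1 − 0.9705²) = 1/√0.05813 = 4.148; τ_2 = 10.68/4.148 = 2.575 years.
Leg 3: γ = 1/√(1 − 0.882²) = 1/√0.2221 = 2.122; τ_3 = 1.860/2.122 = 0.8765 years.
Total proper time: τ_1 + 2.575 + 0.8765 = 4.810, so τ_1 = 4.810 − 3.451 = 1.359 years.
γ_1 = 2.270/1.359 = 1.671; β = √(1 − 1/γ²) = √0.6418.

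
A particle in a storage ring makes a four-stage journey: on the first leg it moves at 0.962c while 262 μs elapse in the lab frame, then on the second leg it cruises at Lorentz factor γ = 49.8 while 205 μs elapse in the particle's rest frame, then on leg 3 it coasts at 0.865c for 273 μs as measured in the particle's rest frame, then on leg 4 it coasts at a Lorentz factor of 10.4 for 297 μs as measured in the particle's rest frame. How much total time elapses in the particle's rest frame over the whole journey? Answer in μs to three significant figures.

τ = 847 μs

Leg 1: γ = 1/√(1 − 0.962²) = 1/√0.07456 = 3.662; τ_1 = 262/3.662 = 71.54 μs.
Leg 2: 205 μs is already measured in the particle's rest frame.
Leg 3: 273 μs is already measured in the particle's rest frame.
Leg 4: 297 μs is already measured in the particle's rest frame.
Total: 71.54 + 205.0 + 273.0 + 297.0 μs.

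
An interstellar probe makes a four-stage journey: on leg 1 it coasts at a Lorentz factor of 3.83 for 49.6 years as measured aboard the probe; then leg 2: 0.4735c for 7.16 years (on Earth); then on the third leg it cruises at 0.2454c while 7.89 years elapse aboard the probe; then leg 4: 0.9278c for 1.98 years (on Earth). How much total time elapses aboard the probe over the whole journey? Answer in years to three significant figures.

τ = 64.5 years

Leg 1: 49.6 years is already measured aboard the probe.
Leg 2: γ = 1/√(1 − 0.4735²) = 1/√0.7758 = 1.135; τ_2 = 7.16/1.135 = 6.306 years.
Leg 3: 7.89 years is already measured aboard the probe.
Leg 4: γ = 1/√(1 − 0.9278²) = 1/√0.1392 = 2.680; τ_4 = 1.98/2.680 = 0.7387 years.
Total: 49.60 + 6.306 + 7.890 + 0.7387 years.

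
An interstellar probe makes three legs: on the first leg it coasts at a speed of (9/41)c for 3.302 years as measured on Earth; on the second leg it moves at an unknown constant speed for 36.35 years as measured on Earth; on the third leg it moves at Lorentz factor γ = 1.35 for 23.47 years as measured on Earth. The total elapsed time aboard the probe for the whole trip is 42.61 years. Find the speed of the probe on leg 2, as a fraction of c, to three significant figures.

Leg 1: γ = 1/√(1 − (9/41)²) = 41/40 = 1.025; τ_1 = 3.302/1.025 = 3.221 years.
Leg 2: speed unknown; τ_2 = 36.35/γ_2.
Leg 3: γ = 1.35; τ_3 = 23.47/1.350 = 17.39 years.
Total proper time: 3.221 + τ_2 + 17.39 = 42.61, so τ_2 = 42.61 − 20.61 = 22.00 years.
γ_2 = 36.35/22.00 = 1.652; β = √(1 − 1/γ²) = √0.6336.

β = 0.796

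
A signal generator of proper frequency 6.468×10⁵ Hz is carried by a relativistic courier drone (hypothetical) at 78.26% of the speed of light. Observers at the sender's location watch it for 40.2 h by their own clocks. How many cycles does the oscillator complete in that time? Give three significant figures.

N = 5.83×10¹⁰

β = 0.7826; γ = 1/√(1 − 0.7826²) = 1/√0.3875 = 1.606
During 40.2 h of lab time, the oscillator's proper time advances by τ = Δt/γ = 40.2/1.606 = 25.03 h = 9.009×10⁴ s.
N = f × τ = 6.468×10⁵ × 9.009×10⁴ = 5.827×10¹⁰.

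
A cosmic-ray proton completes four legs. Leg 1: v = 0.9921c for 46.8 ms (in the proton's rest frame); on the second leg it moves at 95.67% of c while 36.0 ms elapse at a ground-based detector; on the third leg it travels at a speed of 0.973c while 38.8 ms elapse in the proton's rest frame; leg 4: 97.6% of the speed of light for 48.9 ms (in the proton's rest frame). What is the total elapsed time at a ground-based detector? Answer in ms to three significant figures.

Leg 1: γ = 1/√(1 − 0.9921²) = 1/√0.01574 = 7.971; Δt_1 = 7.971 × 46.8 = 373.1 ms.
Leg 2: 36.0 ms is already measured at a ground-based detector.
Leg 3: γ = 1/√(1 − 0.973²) = 1/√0.05327 = 4.333; Δt_3 = 4.333 × 38.8 = 168.1 ms.
Leg 4: β = 0.976; γ = 1/√(1 − 0.976²) = 1/√0.04742 = 4.592; Δt_4 = 4.592 × 48.9 = 224.5 ms.
Total: 373.1 + 36.00 + 168.1 + 224.5 ms.

Δt = 802 ms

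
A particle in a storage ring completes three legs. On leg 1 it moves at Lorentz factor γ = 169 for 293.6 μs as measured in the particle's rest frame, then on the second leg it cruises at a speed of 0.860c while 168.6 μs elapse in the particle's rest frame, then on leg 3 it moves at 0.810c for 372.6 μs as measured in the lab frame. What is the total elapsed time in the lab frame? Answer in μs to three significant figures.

Δt = 5.03×10⁴ μs

Leg 1: γ = 169; Δt_1 = 169.0 × 293.6 = 4.962×10⁴ μs.
Leg 2: γ = 1/√(1 − 0.860²) = 1/√0.2604 = 1.960; Δt_2 = 1.960 × 168.6 = 330.4 μs.
Leg 3: 372.6 μs is already measured in the lab frame.
Total: 4.962×10⁴ + 330.4 + 372.6 μs.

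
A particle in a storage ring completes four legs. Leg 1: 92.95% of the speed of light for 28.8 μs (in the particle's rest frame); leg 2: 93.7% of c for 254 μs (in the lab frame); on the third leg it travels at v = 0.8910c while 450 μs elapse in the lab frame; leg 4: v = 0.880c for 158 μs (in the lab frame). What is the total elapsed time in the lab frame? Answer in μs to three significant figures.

Δt = 940 μs

Leg 1: β = 0.9295; γ = 1/√(1 − 0.9295²) = 1/√0.1360 = 2.711; Δt_1 = 2.711 × 28.8 = 78.09 μs.
Leg 2: 254 μs is already measured in the lab frame.
Leg 3: 450 μs is already measured in the lab frame.
Leg 4: 158 μs is already measured in the lab frame.
Total: 78.09 + 254.0 + 450.0 + 158.0 μs.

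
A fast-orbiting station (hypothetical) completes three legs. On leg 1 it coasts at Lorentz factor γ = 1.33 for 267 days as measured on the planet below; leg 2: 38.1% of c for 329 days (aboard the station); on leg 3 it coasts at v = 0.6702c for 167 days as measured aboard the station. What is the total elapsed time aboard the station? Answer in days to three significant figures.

Leg 1: γ = 1.33; τ_1 = 267/1.330 = 200.8 days.
Leg 2: 329 days is already measured aboard the station.
Leg 3: 167 days is already measured aboard the station.
Total: 200.8 + 329.0 + 167.0 days.

τ = 697 days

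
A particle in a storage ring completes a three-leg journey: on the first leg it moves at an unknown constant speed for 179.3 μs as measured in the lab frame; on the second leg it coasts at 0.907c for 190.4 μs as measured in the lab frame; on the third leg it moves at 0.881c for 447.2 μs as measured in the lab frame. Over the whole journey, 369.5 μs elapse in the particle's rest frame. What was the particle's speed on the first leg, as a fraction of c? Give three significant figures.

Leg 1: speed unknown; τ_1 = 179.3/γ_1.
Leg 2: γ = 1/√(1 − 0.907²) = 1/√0.1774 = 2.375; τ_2 = 190.4/2.375 = 80.18 μs.
Leg 3: γ = 1/√(1 − 0.881²) = 1/√0.2238 = 2.114; τ_3 = 447.2/2.114 = 211.6 μs.
Total proper time: τ_1 + 80.18 + 211.6 = 369.5, so τ_1 = 369.5 − 291.8 = 77.74 μs.
γ_1 = 179.3/77.74 = 2.306; β = √(1 − 1/γ²) = √0.8120.

β = 0.901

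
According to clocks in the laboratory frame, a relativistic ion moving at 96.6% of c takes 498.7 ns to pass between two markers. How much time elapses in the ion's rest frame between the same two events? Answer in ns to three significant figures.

τ = 129 ns

β = 0.966; γ = 1/√(1 − 0.966²) = 1/√0.06684 = 3.868
The interval measured in the laboratory frame is the dilated one; the clock in the ion's rest frame measures the proper time τ = Δt/γ = 498.7/3.868 ns.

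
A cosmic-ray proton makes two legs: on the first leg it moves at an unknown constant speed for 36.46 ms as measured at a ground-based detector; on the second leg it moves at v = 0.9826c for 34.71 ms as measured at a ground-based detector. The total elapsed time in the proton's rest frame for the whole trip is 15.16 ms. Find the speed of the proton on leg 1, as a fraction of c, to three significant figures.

Leg 1: speed unknown; τ_1 = 36.46/γ_1.
Leg 2: γ = 1/√(1 − 0.9826²) = 1/√0.03450 = 5.384; τ_2 = 34.71/5.384 = 6.447 ms.
Total proper time: τ_1 + 6.447 = 15.16, so τ_1 = 15.16 − 6.447 = 8.713 ms.
γ_1 = 36.46/8.713 = 4.184; β = √(1 − 1/γ²) = √0.9429.

β = 0.971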